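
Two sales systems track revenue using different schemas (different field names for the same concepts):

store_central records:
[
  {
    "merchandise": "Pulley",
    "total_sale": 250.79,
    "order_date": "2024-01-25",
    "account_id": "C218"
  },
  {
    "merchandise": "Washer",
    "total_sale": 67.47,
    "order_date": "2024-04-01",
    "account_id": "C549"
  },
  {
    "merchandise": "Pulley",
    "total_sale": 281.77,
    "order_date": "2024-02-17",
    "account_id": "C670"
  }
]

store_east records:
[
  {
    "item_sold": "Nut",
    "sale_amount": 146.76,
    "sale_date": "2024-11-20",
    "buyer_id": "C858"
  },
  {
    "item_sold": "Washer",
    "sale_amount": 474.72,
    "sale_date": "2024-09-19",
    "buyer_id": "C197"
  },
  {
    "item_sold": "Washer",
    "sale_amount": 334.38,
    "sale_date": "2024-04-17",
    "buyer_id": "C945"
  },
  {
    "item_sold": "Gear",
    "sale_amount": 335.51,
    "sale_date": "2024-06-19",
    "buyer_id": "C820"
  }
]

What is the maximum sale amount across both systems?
474.72

Reconcile: "total_sale" (store_central) = "sale_amount" (store_east) = sale amount

Maximum in store_central: 281.77
Maximum in store_east: 474.72

Overall maximum: max(281.77, 474.72) = 474.72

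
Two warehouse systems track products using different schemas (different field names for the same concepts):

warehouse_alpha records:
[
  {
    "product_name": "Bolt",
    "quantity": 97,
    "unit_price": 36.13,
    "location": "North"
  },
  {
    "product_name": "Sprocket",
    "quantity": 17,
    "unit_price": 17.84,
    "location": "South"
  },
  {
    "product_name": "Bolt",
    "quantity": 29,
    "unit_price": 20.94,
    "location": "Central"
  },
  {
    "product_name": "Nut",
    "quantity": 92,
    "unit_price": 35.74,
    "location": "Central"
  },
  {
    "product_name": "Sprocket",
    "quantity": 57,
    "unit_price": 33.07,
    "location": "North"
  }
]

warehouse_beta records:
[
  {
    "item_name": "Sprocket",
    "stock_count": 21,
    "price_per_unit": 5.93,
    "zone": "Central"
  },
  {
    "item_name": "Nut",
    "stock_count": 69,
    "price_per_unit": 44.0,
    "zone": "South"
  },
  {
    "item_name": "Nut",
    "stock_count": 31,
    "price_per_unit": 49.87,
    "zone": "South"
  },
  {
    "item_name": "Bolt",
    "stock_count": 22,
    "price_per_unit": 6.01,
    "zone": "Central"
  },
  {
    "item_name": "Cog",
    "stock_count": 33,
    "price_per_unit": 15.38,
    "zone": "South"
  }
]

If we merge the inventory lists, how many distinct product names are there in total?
4

Schema mapping: "product_name" (warehouse_alpha) = "item_name" (warehouse_beta) = product name

Products in warehouse_alpha: ['Bolt', 'Nut', 'Sprocket']
Products in warehouse_beta: ['Bolt', 'Cog', 'Nut', 'Sprocket']

Union (unique products): ['Bolt', 'Cog', 'Nut', 'Sprocket']
Count: 4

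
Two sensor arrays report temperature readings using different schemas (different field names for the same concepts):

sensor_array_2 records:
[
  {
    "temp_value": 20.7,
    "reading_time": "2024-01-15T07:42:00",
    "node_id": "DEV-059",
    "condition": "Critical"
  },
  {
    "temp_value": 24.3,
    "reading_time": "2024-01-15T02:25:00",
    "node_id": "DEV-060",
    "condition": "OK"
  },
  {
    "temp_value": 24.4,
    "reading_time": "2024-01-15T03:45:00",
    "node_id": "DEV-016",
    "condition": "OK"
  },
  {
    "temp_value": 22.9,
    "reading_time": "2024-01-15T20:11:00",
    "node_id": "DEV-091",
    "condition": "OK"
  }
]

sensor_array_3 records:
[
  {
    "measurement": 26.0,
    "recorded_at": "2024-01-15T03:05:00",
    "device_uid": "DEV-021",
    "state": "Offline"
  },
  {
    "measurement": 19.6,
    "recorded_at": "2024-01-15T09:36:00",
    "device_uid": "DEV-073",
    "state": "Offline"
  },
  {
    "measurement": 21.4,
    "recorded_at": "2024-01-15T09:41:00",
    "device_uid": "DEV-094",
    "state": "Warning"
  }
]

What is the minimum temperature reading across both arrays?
19.6

Schema mapping: "temp_value" (sensor_array_2) = "measurement" (sensor_array_3) = temperature reading

Minimum in sensor_array_2: 20.7
Minimum in sensor_array_3: 19.6

Overall minimum: min(20.7, 19.6) = 19.6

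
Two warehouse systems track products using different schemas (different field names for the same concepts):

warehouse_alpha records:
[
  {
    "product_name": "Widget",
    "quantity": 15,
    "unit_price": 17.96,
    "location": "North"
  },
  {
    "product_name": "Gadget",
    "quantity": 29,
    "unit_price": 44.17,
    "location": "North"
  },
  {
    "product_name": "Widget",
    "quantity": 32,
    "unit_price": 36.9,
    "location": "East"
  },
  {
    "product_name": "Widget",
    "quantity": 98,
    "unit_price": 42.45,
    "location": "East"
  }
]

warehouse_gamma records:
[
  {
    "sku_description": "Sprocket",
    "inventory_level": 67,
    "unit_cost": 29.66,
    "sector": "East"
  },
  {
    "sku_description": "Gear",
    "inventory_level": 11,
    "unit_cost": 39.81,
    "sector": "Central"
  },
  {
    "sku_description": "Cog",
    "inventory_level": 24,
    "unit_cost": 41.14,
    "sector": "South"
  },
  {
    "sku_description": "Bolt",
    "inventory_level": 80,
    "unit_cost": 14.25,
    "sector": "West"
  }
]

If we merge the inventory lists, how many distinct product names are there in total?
6

Schema mapping: "product_name" (warehouse_alpha) = "sku_description" (warehouse_gamma) = product name

Products in warehouse_alpha: ['Gadget', 'Widget']
Products in warehouse_gamma: ['Bolt', 'Cog', 'Gear', 'Sprocket']

Union (unique products): ['Bolt', 'Cog', 'Gadget', 'Gear', 'Sprocket', 'Widget']
Count: 6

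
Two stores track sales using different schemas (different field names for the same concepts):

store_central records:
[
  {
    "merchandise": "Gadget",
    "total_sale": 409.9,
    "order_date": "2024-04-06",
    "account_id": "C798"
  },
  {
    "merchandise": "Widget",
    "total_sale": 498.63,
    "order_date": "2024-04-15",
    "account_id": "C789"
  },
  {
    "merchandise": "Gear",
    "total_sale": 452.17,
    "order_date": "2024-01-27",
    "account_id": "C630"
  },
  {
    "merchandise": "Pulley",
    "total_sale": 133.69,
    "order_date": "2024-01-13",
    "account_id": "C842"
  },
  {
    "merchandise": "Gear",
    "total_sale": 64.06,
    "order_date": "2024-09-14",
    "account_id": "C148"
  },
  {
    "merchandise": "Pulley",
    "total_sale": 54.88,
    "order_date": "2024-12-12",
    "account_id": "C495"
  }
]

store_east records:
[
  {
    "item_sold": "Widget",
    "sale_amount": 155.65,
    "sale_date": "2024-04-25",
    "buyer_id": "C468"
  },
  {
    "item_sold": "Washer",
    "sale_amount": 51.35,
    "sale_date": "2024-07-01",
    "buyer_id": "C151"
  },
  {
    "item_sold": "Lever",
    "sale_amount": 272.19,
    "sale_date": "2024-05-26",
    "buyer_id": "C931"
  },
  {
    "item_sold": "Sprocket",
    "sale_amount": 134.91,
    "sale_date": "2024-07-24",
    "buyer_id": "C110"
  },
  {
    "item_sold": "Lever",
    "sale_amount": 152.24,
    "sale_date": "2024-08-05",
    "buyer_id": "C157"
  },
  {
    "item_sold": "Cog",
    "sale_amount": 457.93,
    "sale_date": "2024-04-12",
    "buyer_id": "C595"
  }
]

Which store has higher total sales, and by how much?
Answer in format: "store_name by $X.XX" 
store_central by $389.06

Schema mapping: "total_sale" (store_central) = "sale_amount" (store_east) = sale amount

Total for store_central: 1613.33
Total for store_east: 1224.27

Difference: |1613.33 - 1224.27| = 389.06
store_central has higher sales by $389.06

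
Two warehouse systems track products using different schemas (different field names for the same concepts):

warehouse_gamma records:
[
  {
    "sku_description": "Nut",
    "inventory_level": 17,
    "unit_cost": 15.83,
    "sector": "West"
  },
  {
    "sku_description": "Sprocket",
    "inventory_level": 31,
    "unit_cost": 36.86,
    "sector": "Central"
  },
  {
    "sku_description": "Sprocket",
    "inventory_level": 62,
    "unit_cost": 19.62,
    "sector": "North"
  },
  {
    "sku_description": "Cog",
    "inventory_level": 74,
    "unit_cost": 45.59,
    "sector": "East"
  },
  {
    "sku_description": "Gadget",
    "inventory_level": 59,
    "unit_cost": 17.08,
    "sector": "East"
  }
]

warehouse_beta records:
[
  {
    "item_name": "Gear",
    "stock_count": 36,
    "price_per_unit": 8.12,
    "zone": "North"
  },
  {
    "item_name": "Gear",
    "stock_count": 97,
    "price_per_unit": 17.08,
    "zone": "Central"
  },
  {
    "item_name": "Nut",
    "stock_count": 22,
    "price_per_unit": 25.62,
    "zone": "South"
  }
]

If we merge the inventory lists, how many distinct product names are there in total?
5

Schema mapping: "sku_description" (warehouse_gamma) = "item_name" (warehouse_beta) = product name

Products in warehouse_gamma: ['Cog', 'Gadget', 'Nut', 'Sprocket']
Products in warehouse_beta: ['Gear', 'Nut']

Union (unique products): ['Cog', 'Gadget', 'Gear', 'Nut', 'Sprocket']
Count: 5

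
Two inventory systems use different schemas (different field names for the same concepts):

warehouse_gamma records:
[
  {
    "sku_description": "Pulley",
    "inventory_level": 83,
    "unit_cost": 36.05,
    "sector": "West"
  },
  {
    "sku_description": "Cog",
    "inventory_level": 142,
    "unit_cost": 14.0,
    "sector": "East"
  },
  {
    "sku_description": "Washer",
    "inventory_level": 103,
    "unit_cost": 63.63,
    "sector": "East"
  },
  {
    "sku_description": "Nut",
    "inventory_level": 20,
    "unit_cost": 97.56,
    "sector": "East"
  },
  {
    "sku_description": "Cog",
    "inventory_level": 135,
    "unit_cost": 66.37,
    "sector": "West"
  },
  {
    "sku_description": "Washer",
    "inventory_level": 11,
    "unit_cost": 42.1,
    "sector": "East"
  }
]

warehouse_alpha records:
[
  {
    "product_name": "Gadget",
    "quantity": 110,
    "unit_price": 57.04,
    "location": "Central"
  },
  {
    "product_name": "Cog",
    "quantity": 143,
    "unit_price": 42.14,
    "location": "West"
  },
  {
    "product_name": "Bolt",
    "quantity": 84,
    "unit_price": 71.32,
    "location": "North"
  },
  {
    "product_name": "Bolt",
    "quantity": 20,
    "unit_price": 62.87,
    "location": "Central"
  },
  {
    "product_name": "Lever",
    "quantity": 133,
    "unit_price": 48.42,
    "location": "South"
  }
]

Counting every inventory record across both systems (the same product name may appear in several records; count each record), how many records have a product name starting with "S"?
0

Schema mapping: "sku_description" (warehouse_gamma) = "product_name" (warehouse_alpha) = product name

Records with product name starting with "S" in warehouse_gamma: 0
Records with product name starting with "S" in warehouse_alpha: 0

Total: 0 + 0 = 0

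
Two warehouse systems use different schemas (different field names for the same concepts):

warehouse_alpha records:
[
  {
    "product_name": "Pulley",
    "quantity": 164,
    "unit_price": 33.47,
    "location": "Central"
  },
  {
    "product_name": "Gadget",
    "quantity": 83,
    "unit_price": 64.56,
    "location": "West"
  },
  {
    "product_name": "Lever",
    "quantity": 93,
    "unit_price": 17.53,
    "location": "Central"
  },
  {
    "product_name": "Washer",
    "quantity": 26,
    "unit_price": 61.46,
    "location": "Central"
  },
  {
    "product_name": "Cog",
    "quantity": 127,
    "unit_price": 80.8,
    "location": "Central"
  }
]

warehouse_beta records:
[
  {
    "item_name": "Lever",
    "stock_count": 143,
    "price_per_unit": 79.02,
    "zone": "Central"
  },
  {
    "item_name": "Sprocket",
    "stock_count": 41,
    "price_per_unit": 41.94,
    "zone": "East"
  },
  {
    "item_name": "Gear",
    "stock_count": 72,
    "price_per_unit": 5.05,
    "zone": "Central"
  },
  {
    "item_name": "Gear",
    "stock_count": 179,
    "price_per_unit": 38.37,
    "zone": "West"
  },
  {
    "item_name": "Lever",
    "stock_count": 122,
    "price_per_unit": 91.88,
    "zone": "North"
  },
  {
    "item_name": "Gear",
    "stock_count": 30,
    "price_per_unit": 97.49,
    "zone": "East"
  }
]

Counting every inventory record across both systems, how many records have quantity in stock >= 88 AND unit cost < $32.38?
1

Schema mappings:
- "quantity" (warehouse_alpha) = "stock_count" (warehouse_beta) = quantity
- "unit_price" (warehouse_alpha) = "price_per_unit" (warehouse_beta) = unit cost

Records meeting both conditions in warehouse_alpha: 1
Records meeting both conditions in warehouse_beta: 0

Total: 1 + 0 = 1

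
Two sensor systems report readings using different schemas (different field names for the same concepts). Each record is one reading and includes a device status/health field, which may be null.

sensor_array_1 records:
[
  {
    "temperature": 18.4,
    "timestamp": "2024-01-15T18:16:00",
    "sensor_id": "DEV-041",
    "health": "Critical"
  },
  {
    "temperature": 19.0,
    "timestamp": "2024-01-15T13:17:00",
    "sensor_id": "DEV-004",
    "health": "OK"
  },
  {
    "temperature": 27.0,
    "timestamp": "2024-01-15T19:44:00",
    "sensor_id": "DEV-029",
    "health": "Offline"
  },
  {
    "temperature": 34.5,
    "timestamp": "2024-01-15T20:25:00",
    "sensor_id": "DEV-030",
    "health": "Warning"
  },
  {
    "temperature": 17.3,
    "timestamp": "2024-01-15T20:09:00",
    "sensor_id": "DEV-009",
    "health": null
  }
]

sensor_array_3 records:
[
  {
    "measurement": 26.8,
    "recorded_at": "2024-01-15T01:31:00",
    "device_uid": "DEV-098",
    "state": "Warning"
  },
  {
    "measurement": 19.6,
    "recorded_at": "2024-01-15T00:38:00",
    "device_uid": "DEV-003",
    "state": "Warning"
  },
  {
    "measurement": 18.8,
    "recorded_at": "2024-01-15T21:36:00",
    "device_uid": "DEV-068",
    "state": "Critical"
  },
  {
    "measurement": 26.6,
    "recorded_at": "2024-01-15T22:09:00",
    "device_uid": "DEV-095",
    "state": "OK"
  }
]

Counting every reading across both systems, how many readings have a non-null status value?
8

Schema mapping: "health" (sensor_array_1) = "state" (sensor_array_3) = status

Non-null in sensor_array_1: 4
Non-null in sensor_array_3: 4

Total non-null: 4 + 4 = 8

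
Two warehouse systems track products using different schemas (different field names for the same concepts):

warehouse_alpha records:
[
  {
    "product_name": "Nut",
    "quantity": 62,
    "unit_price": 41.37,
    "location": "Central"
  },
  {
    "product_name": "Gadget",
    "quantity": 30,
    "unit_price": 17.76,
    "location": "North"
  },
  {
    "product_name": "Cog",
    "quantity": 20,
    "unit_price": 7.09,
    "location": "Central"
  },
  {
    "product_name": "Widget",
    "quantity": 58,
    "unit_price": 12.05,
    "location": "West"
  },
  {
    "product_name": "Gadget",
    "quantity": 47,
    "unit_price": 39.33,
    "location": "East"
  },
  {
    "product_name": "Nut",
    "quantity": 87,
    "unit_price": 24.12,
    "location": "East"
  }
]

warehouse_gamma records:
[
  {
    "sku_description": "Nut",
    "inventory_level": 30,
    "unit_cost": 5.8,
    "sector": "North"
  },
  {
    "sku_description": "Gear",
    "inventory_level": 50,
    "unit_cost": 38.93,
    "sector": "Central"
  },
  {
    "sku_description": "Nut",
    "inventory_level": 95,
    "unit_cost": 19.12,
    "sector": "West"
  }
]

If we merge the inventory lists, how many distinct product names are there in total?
5

Schema mapping: "product_name" (warehouse_alpha) = "sku_description" (warehouse_gamma) = product name

Products in warehouse_alpha: ['Cog', 'Gadget', 'Nut', 'Widget']
Products in warehouse_gamma: ['Gear', 'Nut']

Union (unique products): ['Cog', 'Gadget', 'Gear', 'Nut', 'Widget']
Count: 5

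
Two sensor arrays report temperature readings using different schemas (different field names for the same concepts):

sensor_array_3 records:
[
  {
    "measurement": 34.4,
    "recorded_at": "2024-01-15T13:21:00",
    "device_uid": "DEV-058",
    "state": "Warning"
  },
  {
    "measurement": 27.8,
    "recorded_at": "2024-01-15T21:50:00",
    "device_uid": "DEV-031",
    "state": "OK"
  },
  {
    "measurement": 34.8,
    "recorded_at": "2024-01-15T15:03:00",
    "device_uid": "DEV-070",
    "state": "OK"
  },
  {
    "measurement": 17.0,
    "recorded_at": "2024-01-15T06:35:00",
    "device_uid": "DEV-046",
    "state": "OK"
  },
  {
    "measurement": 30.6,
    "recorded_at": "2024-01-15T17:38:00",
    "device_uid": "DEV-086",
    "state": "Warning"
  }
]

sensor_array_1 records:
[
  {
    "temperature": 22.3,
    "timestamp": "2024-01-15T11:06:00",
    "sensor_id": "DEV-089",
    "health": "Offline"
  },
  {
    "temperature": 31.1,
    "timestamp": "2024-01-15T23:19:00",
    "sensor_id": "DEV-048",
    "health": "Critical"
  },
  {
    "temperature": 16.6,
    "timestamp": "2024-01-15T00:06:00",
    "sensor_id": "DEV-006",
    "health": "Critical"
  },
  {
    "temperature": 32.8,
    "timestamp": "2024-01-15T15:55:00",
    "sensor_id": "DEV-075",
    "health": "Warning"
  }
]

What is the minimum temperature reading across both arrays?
16.6

Schema mapping: "measurement" (sensor_array_3) = "temperature" (sensor_array_1) = temperature reading

Minimum in sensor_array_3: 17.0
Minimum in sensor_array_1: 16.6

Overall minimum: min(17.0, 16.6) = 16.6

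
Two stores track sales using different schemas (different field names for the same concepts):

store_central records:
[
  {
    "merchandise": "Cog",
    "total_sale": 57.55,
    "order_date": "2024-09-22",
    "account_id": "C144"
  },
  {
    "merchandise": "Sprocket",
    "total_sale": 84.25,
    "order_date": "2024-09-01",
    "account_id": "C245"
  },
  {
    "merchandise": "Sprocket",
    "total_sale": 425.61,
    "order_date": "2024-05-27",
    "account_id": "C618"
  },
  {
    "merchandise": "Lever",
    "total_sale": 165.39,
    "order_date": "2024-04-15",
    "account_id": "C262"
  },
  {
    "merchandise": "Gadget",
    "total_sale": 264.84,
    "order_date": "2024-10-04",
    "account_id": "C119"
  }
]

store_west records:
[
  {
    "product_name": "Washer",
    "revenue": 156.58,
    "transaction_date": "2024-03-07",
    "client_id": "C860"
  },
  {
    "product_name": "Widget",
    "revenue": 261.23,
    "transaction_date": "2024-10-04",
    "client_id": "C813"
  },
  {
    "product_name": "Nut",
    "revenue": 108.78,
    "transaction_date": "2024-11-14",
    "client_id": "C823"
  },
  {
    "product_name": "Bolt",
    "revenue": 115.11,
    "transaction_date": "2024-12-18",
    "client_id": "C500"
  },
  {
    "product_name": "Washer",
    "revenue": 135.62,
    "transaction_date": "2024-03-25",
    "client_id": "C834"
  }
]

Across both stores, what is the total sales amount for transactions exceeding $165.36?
1117.07

Schema mapping: "total_sale" (store_central) = "revenue" (store_west) = sale amount

Sum of sales > $165.36 in store_central: 855.84
Sum of sales > $165.36 in store_west: 261.23

Total: 855.84 + 261.23 = 1117.07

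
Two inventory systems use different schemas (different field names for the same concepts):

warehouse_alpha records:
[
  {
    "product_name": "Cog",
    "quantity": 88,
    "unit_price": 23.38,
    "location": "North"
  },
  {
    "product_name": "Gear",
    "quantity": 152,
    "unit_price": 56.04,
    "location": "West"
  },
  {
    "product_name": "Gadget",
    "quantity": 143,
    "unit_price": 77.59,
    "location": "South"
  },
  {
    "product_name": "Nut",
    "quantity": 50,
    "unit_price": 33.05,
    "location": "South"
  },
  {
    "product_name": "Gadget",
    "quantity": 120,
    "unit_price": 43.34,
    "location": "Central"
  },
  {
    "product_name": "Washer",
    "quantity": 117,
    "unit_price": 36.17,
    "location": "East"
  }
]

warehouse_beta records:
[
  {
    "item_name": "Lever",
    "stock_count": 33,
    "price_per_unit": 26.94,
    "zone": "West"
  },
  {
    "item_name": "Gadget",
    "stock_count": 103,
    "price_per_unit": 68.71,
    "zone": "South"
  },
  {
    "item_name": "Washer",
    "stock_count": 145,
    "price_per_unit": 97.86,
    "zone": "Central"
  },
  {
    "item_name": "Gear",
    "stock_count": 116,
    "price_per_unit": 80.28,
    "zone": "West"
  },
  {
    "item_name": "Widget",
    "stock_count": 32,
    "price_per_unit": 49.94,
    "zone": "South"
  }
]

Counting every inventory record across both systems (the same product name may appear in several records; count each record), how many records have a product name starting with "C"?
1

Schema mapping: "product_name" (warehouse_alpha) = "item_name" (warehouse_beta) = product name

Records with product name starting with "C" in warehouse_alpha: 1
Records with product name starting with "C" in warehouse_beta: 0

Total: 1 + 0 = 1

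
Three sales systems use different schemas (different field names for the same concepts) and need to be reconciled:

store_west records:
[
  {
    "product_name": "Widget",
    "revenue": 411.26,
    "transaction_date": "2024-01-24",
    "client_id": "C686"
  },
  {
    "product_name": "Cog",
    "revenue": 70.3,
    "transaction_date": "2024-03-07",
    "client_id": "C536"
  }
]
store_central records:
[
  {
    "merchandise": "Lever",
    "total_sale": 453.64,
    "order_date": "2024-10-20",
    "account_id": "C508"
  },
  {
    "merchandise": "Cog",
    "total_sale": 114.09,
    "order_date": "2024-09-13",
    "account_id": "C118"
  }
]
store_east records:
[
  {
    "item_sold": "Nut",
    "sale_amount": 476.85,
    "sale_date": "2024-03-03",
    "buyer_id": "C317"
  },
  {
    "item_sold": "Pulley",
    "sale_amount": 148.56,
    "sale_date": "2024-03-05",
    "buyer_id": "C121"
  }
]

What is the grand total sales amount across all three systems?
1674.7

Schema reconciliation - all amount fields map to sale amount:

store_west (revenue): 481.56
store_central (total_sale): 567.73
store_east (sale_amount): 625.41

Grand total: 1674.7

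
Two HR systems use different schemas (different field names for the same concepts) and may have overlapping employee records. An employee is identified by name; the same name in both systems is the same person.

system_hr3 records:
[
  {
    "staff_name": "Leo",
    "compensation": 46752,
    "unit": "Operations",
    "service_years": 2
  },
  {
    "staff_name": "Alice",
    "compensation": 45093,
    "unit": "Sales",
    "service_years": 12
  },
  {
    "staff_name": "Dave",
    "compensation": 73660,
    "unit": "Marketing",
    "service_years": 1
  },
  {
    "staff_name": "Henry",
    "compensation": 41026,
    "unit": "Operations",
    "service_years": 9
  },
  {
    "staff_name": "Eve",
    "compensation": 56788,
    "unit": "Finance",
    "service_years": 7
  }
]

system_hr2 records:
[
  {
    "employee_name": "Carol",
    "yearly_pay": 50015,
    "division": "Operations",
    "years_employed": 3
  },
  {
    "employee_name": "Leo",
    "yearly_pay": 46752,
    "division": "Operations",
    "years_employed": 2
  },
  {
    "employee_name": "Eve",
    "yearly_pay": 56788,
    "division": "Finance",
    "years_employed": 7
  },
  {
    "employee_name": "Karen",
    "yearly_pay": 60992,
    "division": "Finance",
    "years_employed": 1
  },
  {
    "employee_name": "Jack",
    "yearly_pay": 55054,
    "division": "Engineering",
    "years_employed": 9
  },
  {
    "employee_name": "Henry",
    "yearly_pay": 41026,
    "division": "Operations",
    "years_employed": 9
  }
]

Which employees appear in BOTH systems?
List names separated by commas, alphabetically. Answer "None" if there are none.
Eve, Henry, Leo

Schema mapping: "staff_name" (system_hr3) = "employee_name" (system_hr2) = employee name

Names in system_hr3: ['Alice', 'Dave', 'Eve', 'Henry', 'Leo']
Names in system_hr2: ['Carol', 'Eve', 'Henry', 'Jack', 'Karen', 'Leo']

Intersection: ['Eve', 'Henry', 'Leo']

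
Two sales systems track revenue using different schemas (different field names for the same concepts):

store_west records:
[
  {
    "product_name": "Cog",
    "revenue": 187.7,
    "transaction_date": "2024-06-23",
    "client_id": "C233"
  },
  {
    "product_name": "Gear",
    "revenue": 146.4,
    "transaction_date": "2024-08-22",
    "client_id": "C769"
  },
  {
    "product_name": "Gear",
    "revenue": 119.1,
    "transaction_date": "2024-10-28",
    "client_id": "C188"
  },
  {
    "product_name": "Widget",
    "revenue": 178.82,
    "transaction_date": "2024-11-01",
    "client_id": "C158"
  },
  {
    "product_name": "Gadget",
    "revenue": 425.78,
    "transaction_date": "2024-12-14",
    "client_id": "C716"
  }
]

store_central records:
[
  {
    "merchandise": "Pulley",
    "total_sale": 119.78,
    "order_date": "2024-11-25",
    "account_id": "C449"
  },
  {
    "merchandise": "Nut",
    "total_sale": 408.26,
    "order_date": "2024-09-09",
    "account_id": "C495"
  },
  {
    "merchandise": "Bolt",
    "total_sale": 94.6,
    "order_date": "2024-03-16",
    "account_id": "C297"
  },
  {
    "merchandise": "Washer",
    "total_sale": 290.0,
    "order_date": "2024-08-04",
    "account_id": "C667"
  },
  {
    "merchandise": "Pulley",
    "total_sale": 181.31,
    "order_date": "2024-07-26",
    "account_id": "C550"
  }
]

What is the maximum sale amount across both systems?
425.78

Reconcile: "revenue" (store_west) = "total_sale" (store_central) = sale amount

Maximum in store_west: 425.78
Maximum in store_central: 408.26

Overall maximum: max(425.78, 408.26) = 425.78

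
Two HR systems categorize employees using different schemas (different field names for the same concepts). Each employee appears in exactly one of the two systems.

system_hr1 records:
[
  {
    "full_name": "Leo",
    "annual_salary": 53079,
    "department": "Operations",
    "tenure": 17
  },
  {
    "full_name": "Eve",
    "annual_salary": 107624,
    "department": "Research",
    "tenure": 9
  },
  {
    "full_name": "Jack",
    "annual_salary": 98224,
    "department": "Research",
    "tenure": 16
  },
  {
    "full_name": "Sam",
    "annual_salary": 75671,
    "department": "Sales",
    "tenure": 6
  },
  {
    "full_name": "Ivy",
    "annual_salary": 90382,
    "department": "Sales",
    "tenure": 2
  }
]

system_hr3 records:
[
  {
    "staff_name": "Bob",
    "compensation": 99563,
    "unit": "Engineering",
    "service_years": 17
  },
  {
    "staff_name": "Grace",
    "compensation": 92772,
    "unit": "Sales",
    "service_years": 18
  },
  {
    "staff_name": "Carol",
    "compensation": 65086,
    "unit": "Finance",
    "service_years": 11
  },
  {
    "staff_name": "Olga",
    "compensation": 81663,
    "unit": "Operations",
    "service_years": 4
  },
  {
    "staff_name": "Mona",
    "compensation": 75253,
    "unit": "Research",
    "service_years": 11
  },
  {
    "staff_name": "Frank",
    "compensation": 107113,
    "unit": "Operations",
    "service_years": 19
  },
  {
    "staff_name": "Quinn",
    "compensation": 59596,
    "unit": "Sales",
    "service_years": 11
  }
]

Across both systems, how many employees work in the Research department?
3

Schema mapping: "department" (system_hr1) = "unit" (system_hr3) = department

Research employees in system_hr1: 2
Research employees in system_hr3: 1

Total in Research: 2 + 1 = 3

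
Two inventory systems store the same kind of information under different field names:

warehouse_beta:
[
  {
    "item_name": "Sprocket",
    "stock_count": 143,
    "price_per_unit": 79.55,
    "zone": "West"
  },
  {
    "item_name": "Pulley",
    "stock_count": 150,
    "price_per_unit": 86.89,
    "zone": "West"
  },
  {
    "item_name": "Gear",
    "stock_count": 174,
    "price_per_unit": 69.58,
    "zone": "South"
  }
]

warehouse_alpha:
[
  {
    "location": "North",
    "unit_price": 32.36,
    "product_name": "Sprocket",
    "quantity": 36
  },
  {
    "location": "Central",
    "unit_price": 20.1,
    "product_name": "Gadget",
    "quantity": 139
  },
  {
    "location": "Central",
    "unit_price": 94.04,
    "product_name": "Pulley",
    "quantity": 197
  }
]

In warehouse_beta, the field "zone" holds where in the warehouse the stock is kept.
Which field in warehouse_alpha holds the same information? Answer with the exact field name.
location

In warehouse_beta, "zone" holds where in the warehouse the stock is kept.
The fields in warehouse_alpha are: "location", "unit_price", "product_name", "quantity".
"location" is the match: the name refers to the same concept and its values are area labels (e.g. 'Central', 'North').
The other fields ("unit_price", "product_name", "quantity") hold different kinds of data.

So "zone" in warehouse_beta corresponds to "location" in warehouse_alpha.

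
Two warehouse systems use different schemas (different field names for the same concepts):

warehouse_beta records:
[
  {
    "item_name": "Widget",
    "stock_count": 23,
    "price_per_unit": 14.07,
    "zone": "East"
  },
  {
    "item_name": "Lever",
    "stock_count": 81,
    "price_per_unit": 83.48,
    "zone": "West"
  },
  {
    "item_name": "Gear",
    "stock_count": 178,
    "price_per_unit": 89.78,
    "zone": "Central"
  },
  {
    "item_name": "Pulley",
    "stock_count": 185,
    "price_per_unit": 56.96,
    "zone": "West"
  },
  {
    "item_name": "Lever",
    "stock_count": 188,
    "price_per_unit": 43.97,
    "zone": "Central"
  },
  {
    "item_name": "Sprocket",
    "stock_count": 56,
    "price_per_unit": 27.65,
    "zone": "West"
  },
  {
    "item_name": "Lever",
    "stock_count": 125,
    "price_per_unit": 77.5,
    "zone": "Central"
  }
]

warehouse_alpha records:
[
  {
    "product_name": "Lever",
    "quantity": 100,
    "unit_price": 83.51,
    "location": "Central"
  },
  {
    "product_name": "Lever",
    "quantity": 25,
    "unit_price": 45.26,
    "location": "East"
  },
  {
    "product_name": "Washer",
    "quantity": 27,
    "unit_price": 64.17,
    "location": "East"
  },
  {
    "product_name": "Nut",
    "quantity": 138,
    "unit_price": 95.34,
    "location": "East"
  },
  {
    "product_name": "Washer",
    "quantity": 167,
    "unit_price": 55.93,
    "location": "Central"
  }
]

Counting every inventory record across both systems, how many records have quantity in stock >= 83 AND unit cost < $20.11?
0

Schema mappings:
- "stock_count" (warehouse_beta) = "quantity" (warehouse_alpha) = quantity
- "price_per_unit" (warehouse_beta) = "unit_price" (warehouse_alpha) = unit cost

Records meeting both conditions in warehouse_beta: 0
Records meeting both conditions in warehouse_alpha: 0

Total: 0 + 0 = 0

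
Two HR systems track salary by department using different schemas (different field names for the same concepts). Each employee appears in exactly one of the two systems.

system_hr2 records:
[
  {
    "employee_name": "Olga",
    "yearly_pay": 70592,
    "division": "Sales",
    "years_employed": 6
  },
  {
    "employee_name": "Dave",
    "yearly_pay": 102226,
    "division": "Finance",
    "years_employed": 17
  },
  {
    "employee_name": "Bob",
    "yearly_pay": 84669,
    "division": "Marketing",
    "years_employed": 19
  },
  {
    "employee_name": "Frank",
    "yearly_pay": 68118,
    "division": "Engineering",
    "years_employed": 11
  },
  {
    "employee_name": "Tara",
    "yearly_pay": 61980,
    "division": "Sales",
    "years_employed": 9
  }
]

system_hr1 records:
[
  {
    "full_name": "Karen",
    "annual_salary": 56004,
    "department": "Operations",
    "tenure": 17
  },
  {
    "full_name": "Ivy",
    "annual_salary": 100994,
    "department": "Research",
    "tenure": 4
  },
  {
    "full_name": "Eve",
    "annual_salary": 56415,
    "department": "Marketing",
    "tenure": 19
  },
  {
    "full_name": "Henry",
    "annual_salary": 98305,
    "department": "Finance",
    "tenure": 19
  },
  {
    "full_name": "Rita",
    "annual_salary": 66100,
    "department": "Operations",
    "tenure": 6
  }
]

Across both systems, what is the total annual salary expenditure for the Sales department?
132572

Schema mappings:
- "division" (system_hr2) = "department" (system_hr1) = department
- "yearly_pay" (system_hr2) = "annual_salary" (system_hr1) = salary

Sales salaries from system_hr2: 132572
Sales salaries from system_hr1: 0

Total: 132572 + 0 = 132572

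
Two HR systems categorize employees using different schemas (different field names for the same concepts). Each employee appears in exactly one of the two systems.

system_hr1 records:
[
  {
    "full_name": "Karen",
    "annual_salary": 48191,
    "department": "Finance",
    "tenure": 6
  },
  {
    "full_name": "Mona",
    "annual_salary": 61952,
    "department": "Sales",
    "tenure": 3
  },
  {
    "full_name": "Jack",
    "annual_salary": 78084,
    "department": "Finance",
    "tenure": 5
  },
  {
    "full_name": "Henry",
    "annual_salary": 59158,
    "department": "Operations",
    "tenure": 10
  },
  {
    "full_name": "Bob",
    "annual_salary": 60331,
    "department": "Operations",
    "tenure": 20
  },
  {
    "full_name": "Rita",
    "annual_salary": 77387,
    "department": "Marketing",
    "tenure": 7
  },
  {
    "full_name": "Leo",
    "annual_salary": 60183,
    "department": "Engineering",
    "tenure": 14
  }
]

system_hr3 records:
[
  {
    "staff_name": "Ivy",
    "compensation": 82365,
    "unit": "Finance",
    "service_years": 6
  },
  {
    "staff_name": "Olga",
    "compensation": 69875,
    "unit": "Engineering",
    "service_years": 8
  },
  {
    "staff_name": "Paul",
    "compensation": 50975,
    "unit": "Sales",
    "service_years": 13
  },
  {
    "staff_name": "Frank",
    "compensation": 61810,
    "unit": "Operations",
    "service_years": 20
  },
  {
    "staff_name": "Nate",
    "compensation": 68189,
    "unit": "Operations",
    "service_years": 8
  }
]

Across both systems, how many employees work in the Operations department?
4

Schema mapping: "department" (system_hr1) = "unit" (system_hr3) = department

Operations employees in system_hr1: 2
Operations employees in system_hr3: 2

Total in Operations: 2 + 2 = 4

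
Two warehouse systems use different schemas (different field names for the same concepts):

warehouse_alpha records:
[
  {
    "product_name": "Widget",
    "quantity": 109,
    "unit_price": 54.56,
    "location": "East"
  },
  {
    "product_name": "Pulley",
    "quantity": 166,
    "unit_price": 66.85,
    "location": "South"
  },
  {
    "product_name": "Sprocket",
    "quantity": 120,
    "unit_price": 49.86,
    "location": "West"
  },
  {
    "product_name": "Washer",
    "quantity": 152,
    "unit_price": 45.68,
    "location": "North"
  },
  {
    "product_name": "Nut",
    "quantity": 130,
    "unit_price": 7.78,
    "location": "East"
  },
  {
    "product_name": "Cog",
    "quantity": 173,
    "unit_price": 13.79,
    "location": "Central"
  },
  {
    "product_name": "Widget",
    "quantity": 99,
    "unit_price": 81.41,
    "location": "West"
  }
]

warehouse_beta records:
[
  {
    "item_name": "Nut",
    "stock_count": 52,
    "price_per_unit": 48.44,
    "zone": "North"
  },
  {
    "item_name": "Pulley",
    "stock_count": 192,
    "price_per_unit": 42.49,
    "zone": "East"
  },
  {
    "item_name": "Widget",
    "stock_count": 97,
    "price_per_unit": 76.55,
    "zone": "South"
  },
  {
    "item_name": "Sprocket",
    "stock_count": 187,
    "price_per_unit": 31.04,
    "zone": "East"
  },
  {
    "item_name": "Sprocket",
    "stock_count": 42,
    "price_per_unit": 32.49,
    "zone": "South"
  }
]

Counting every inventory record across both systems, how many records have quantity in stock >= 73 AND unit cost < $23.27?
2

Schema mappings:
- "quantity" (warehouse_alpha) = "stock_count" (warehouse_beta) = quantity
- "unit_price" (warehouse_alpha) = "price_per_unit" (warehouse_beta) = unit cost

Records meeting both conditions in warehouse_alpha: 2
Records meeting both conditions in warehouse_beta: 0

Total: 2 + 0 = 2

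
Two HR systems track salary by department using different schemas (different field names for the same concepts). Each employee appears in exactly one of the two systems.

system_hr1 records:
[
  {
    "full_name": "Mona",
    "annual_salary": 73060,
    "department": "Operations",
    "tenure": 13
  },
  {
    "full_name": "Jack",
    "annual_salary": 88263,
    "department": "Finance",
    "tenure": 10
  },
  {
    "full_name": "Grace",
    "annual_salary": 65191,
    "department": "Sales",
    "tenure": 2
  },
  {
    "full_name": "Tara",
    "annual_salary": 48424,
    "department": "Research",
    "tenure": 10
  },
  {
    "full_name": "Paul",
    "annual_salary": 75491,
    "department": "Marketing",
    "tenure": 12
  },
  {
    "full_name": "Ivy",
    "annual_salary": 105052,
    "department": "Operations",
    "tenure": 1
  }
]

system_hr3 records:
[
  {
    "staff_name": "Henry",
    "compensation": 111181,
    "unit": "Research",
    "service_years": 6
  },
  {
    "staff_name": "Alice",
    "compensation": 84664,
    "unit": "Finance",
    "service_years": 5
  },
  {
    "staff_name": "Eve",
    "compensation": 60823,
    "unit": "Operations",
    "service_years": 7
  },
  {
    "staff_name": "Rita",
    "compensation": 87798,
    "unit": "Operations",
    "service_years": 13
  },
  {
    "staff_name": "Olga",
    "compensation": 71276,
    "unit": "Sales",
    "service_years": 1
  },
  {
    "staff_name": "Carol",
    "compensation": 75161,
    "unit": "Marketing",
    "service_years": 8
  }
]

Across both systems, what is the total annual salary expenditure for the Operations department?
326733

Schema mappings:
- "department" (system_hr1) = "unit" (system_hr3) = department
- "annual_salary" (system_hr1) = "compensation" (system_hr3) = salary

Operations salaries from system_hr1: 178112
Operations salaries from system_hr3: 148621

Total: 178112 + 148621 = 326733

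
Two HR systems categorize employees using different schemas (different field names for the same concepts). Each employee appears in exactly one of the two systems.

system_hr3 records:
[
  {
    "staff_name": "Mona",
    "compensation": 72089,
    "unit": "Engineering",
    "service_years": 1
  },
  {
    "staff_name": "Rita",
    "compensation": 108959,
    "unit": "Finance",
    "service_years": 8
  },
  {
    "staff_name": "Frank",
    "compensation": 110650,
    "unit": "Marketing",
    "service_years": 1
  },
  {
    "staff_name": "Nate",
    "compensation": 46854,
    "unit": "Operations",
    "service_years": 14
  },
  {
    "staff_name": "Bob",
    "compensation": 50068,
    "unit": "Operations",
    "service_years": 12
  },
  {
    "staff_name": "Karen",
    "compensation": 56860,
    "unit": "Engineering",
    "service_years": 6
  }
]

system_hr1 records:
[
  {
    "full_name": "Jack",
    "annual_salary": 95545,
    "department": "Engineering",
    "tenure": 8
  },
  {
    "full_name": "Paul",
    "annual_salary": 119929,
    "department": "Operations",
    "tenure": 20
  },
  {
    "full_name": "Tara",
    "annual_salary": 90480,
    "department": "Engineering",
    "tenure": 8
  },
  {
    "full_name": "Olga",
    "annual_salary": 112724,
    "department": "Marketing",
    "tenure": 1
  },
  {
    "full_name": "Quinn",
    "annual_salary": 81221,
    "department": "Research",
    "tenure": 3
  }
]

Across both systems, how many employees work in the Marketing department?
2

Schema mapping: "unit" (system_hr3) = "department" (system_hr1) = department

Marketing employees in system_hr3: 1
Marketing employees in system_hr1: 1

Total in Marketing: 1 + 1 = 2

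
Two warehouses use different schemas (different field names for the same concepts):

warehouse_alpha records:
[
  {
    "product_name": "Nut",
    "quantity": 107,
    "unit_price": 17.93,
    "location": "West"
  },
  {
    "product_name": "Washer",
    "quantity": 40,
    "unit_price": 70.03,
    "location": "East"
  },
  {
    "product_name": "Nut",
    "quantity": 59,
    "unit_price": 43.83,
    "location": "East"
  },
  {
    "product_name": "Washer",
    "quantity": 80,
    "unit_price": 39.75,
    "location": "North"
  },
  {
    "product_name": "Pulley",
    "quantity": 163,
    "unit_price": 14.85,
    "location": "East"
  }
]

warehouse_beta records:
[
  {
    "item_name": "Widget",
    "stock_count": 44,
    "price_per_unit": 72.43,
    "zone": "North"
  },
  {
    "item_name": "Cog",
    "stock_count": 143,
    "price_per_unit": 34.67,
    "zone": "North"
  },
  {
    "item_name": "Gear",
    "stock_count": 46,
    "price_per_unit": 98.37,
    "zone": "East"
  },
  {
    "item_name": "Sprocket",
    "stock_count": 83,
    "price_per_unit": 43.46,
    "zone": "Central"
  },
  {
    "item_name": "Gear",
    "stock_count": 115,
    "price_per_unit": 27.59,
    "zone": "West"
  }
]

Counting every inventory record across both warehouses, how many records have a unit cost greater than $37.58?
6

Schema mapping: "unit_price" (warehouse_alpha) = "price_per_unit" (warehouse_beta) = unit cost

Records > $37.58 in warehouse_alpha: 3
Records > $37.58 in warehouse_beta: 3

Total count: 3 + 3 = 6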